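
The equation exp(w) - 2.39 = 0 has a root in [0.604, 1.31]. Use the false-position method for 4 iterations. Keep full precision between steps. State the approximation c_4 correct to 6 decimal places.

f(0.604000) = -0.560578, f(1.310000) = 1.316174
step 1: c = 0.814879, f(c) = -0.131097 < 0 → new bracket [0.814879, 1.310000]
step 2: c = 0.859728, f(c) = -0.027481 < 0 → new bracket [0.859728, 1.310000]
step 3: c = 0.868938, f(c) = -0.005624 < 0 → new bracket [0.868938, 1.310000]
step 4: c = 0.870814, f(c) = -0.001145 < 0 → new bracket [0.870814, 1.310000]

0.870814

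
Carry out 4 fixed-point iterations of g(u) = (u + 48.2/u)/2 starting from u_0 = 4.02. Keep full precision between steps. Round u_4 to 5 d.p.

6.94262

u_1 = g(4.020000) = 8.005025
u_2 = g(8.005025) = 7.013121
u_3 = g(7.013121) = 6.942976
u_4 = g(6.942976) = 6.942622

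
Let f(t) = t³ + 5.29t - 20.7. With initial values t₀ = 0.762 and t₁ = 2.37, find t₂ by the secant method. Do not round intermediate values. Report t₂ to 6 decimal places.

f(t_0) = -16.226569, f(t_1) = 5.149353
t_2 = 2.370000 - (5.149353)·(2.370000 - 0.762000)/(5.149353 - (-16.226569)) = 1.982641; f(t_2) = -2.418337

1.982641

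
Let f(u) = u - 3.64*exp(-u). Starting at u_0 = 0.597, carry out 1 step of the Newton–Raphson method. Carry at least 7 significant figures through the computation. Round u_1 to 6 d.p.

f'(u) = 1 + 3.64*exp(-u)
u_0 = 0.597000: f = -1.406676, f' = 3.003676 → u_1 = 0.597000 - (-1.406676)/(3.003676) = 1.065318

1.065318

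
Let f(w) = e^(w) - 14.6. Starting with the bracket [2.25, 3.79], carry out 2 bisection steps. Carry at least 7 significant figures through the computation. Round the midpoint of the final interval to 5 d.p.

f(2.250000) = -5.112264, f(3.790000) = 29.656400 (opposite signs)
step 1: m = 3.020000, f(m) = 5.891292 > 0 → root in [2.250000, 3.020000]
step 2: m = 2.635000, f(m) = -0.656688 < 0 → root in [2.635000, 3.020000]
Midpoint of [2.635000, 3.020000] = 2.827500

2.82750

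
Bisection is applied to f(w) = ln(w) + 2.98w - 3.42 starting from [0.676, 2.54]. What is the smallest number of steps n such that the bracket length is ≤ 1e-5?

Initial width b − a = 2.54 − 0.676 = 1.864000.
After n steps the width is (b−a)/2^n; need (b−a)/2^n ≤ 1e-5.
So n ≥ log₂(1.864000/1e-5) = log₂(186400.0000) ≈ 17.5080.
Hence n = 18.

18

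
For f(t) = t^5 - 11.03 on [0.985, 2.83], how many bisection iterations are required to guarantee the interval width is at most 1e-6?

21

Initial width b − a = 2.83 − 0.985 = 1.845000.
After n steps the width is (b−a)/2^n; need (b−a)/2^n ≤ 1e-6.
So n ≥ log₂(1.845000/1e-6) = log₂(1845000.0000) ≈ 20.8152.
Hence n = 21.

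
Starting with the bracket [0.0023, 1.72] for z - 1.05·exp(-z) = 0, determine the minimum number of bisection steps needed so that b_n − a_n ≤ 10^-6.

21

Initial width b − a = 1.72 − 0.0023 = 1.717700.
After n steps the width is (b−a)/2^n; need (b−a)/2^n ≤ 10^-6.
So n ≥ log₂(1.717700/10^-6) = log₂(1717700.0000) ≈ 20.7120.
Hence n = 21.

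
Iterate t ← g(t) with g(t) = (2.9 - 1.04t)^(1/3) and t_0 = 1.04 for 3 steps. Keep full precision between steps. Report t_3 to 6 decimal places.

t_1 = g(1.040000) = 1.220571
t_2 = g(1.220571) = 1.177018
t_3 = g(1.177018) = 1.187817

1.187817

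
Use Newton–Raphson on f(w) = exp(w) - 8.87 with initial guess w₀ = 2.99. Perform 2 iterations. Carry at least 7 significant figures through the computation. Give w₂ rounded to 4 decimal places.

2.2122

f'(w) = exp(w)
w_0 = 2.990000: f = 11.015682, f' = 19.885682 → w_1 = 2.990000 - (11.015682)/(19.885682) = 2.436050
w_1 = 2.436050: f = 2.557807, f' = 11.427807 → w_2 = 2.436050 - (2.557807)/(11.427807) = 2.212227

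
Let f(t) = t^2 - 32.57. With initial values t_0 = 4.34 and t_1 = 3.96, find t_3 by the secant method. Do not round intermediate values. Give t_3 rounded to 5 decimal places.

5.65652

f(t_0) = -13.734400, f(t_1) = -16.888400
t_2 = 3.960000 - (-16.888400)·(3.960000 - 4.340000)/(-16.888400 - (-13.734400)) = 5.994747; f(t_2) = 3.366991
t_3 = 5.994747 - (3.366991)·(5.994747 - 3.960000)/(3.366991 - (-16.888400)) = 5.656517; f(t_3) = -0.573813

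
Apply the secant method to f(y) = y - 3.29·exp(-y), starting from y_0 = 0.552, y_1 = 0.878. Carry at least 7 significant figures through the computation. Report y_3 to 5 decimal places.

1.09578

Secant update: y_(k+1) = y_k − f(y_k)·(y_k − y_(k-1))/(f(y_k) − f(y_(k-1))).
f(y_0) = -1.342372, f(y_1) = -0.489368
y_2 = 0.878000 - (-0.489368)·(0.878000 - 0.552000)/(-0.489368 - (-1.342372)) = 1.065026; f(y_2) = -0.069099
y_3 = 1.065026 - (-0.069099)·(1.065026 - 0.878000)/(-0.069099 - (-0.489368)) = 1.095776; f(y_3) = -0.004005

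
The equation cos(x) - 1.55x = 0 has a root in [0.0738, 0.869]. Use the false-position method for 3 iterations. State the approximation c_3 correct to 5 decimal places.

0.54990

f(0.073800) = 0.882888, f(0.869000) = -0.701359
step 1: c = 0.516958, f(c) = 0.068041 > 0 → new bracket [0.516958, 0.869000]
step 2: c = 0.548091, f(c) = 0.003980 > 0 → new bracket [0.548091, 0.869000]
step 3: c = 0.549902, f(c) = 0.000228 > 0 → new bracket [0.549902, 0.869000]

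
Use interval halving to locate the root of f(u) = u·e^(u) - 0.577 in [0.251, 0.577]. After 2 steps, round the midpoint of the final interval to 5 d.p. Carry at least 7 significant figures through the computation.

0.37325

f(0.251000) = -0.254387, f(0.577000) = 0.450457 (opposite signs)
step 1: m = 0.414000, f(m) = 0.049323 > 0 → root in [0.251000, 0.414000]
step 2: m = 0.332500, f(m) = -0.113345 < 0 → root in [0.332500, 0.414000]
Midpoint of [0.332500, 0.414000] = 0.373250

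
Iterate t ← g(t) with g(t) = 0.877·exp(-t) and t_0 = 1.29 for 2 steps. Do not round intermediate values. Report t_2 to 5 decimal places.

0.68890

t_1 = g(1.290000) = 0.241412
t_2 = g(0.241412) = 0.688899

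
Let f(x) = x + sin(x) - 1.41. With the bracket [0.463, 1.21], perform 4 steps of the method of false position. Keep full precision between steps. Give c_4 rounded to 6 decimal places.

False-position update: c = (a·f(b) − b·f(a))/(f(b) − f(a)); replace the endpoint whose sign matches f(c).
f(0.463000) = -0.500366, f(1.210000) = 0.735616
step 1: c = 0.765410, f(c) = 0.048243 > 0 → new bracket [0.463000, 0.765410]
step 2: c = 0.738817, f(c) = 0.002231 > 0 → new bracket [0.463000, 0.738817]
step 3: c = 0.737593, f(c) = 0.000101 > 0 → new bracket [0.463000, 0.737593]
step 4: c = 0.737537, f(c) = 0.000005 > 0 → new bracket [0.463000, 0.737537]

0.737537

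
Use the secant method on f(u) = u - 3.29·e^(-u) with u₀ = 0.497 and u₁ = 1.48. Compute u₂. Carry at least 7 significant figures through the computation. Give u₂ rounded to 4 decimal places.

1.1585

Secant update: u_(k+1) = u_k − f(u_k)·(u_k − u_(k-1))/(f(u_k) − f(u_(k-1))).
f(u_0) = -1.504481, f(u_1) = 0.731072
u_2 = 1.480000 - (0.731072)·(1.480000 - 0.497000)/(0.731072 - (-1.504481)) = 1.158539; f(u_2) = 0.125661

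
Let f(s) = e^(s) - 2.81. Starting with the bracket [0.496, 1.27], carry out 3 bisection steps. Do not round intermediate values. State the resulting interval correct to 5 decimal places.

f(0.496000) = -1.167860, f(1.270000) = 0.750853 (opposite signs)
step 1: m = 0.883000, f(m) = -0.391857 < 0 → root in [0.883000, 1.270000]
step 2: m = 1.076500, f(m) = 0.124391 > 0 → root in [0.883000, 1.076500]
step 3: m = 0.979750, f(m) = -0.146210 < 0 → root in [0.979750, 1.076500]

[0.97975, 1.07650]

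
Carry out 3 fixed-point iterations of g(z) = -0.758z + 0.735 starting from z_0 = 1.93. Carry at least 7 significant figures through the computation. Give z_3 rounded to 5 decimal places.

z_1 = g(1.930000) = -0.727940
z_2 = g(-0.727940) = 1.286779
z_3 = g(1.286779) = -0.240378

-0.24038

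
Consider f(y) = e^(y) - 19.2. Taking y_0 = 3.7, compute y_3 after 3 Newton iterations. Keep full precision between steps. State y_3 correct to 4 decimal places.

f'(y) = e^(y)
y_0 = 3.700000: f = 21.247304, f' = 40.447304 → y_1 = 3.700000 - (21.247304)/(40.447304) = 3.174692
y_1 = 3.174692: f = 4.719445, f' = 23.919445 → y_2 = 3.174692 - (4.719445)/(23.919445) = 2.977386
y_2 = 2.977386: f = 0.436419, f' = 19.636419 → y_3 = 2.977386 - (0.436419)/(19.636419) = 2.955161

2.9552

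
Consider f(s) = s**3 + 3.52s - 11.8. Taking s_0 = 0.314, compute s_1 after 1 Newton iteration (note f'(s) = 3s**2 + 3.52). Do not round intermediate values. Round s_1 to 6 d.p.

3.108642

s_0 = 0.314000: f = -10.663761, f' = 3.815788 → s_1 = 0.314000 - (-10.663761)/(3.815788) = 3.108642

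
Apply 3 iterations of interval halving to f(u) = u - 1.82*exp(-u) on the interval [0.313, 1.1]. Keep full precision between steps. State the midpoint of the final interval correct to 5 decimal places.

f(0.313000) = -1.017875, f(1.100000) = 0.494175 (opposite signs)
step 1: m = 0.706500, f(m) = -0.191430 < 0 → root in [0.706500, 1.100000]
step 2: m = 0.903250, f(m) = 0.165694 > 0 → root in [0.706500, 0.903250]
step 3: m = 0.804875, f(m) = -0.008927 < 0 → root in [0.804875, 0.903250]
Midpoint of [0.804875, 0.903250] = 0.854063

0.85406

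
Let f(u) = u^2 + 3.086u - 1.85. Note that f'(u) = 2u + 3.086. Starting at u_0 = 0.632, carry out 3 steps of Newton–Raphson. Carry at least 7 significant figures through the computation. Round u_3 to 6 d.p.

0.513903

Newton update: u ← u − f(u)/f'(u).
u_0 = 0.632000: f = 0.499776, f' = 4.350000 → u_1 = 0.632000 - (0.499776)/(4.350000) = 0.517109
u_1 = 0.517109: f = 0.013200, f' = 4.120218 → u_2 = 0.517109 - (0.013200)/(4.120218) = 0.513905
u_2 = 0.513905: f = 0.000010, f' = 4.113811 → u_3 = 0.513905 - (0.000010)/(4.113811) = 0.513903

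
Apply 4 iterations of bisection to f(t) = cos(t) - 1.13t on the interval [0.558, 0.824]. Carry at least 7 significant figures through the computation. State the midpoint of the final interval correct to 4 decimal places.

f(0.558000) = 0.217776, f(0.824000) = -0.251829 (opposite signs)
step 1: m = 0.691000, f(m) = -0.010221 < 0 → root in [0.558000, 0.691000]
step 2: m = 0.624500, f(m) = 0.105571 > 0 → root in [0.624500, 0.691000]
step 3: m = 0.657750, f(m) = 0.048112 > 0 → root in [0.657750, 0.691000]
step 4: m = 0.674375, f(m) = 0.019054 > 0 → root in [0.674375, 0.691000]
Midpoint of [0.674375, 0.691000] = 0.682688

0.6827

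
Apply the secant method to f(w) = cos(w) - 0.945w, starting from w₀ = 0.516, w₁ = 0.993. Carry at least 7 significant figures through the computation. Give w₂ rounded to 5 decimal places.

0.75141

f(w_0) = 0.382180, f(w_1) = -0.392206
w_2 = 0.993000 - (-0.392206)·(0.993000 - 0.516000)/(-0.392206 - (0.382180)) = 0.751412; f(w_2) = 0.020641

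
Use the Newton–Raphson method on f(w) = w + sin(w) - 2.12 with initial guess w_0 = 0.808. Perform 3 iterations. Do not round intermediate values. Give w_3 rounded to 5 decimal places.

1.19119

f'(w) = 1 + cos(w)
w_0 = 0.808000: f = -0.589093, f' = 1.690946 → w_1 = 0.808000 - (-0.589093)/(1.690946) = 1.156381
w_1 = 1.156381: f = -0.048267, f' = 1.402655 → w_2 = 1.156381 - (-0.048267)/(1.402655) = 1.190792
w_2 = 1.190792: f = -0.000545, f' = 1.370924 → w_3 = 1.190792 - (-0.000545)/(1.370924) = 1.191190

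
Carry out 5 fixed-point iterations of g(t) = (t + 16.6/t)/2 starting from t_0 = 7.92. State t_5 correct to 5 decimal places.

t_1 = g(7.920000) = 5.007980
t_2 = g(5.007980) = 4.161345
t_3 = g(4.161345) = 4.075220
t_4 = g(4.075220) = 4.074310
t_5 = g(4.074310) = 4.074310

4.07431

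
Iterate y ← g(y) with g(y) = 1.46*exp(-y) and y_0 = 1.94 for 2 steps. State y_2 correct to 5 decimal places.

y_1 = g(1.940000) = 0.209808
y_2 = g(0.209808) = 1.183681

1.18368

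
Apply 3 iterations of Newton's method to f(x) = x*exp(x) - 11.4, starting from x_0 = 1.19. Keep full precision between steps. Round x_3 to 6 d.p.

Newton update: x ← x − f(x)/f'(x).
f'(x) = (x+1)*exp(x)
x_0 = 1.190000: f = -7.488373, f' = 7.198708 → x_1 = 1.190000 - (-7.488373)/(7.198708) = 2.230239
x_1 = 2.230239: f = 9.345868, f' = 30.047953 → x_2 = 2.230239 - (9.345868)/(30.047953) = 1.919207
x_2 = 1.919207: f = 1.680450, f' = 19.896000 → x_3 = 1.919207 - (1.680450)/(19.896000) = 1.834745

1.834745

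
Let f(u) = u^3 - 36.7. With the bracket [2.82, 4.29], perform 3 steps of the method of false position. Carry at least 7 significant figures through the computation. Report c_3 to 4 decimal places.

f(2.820000) = -14.274232, f(4.290000) = 42.253589
step 1: c = 3.191200, f(c) = -4.201597 < 0 → new bracket [3.191200, 4.290000]
step 2: c = 3.290580, f(c) = -1.069878 < 0 → new bracket [3.290580, 4.290000]
step 3: c = 3.315261, f(c) = -0.262125 < 0 → new bracket [3.315261, 4.290000]

3.3153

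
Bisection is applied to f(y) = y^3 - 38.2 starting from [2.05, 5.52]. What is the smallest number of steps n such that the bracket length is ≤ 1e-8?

29

Initial width b − a = 5.52 − 2.05 = 3.470000.
After n steps the width is (b−a)/2^n; need (b−a)/2^n ≤ 1e-8.
So n ≥ log₂(3.470000/1e-8) = log₂(347000000.0000) ≈ 28.3704.
Hence n = 29.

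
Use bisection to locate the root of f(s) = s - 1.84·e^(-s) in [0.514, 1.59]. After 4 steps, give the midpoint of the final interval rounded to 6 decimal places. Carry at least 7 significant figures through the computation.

f(0.514000) = -0.586501, f(1.590000) = 1.214777 (opposite signs)
step 1: m = 1.052000, f(m) = 0.409401 > 0 → root in [0.514000, 1.052000]
step 2: m = 0.783000, f(m) = -0.057940 < 0 → root in [0.783000, 1.052000]
step 3: m = 0.917500, f(m) = 0.182389 > 0 → root in [0.783000, 0.917500]
step 4: m = 0.850250, f(m) = 0.064003 > 0 → root in [0.783000, 0.850250]
Midpoint of [0.783000, 0.850250] = 0.816625

0.816625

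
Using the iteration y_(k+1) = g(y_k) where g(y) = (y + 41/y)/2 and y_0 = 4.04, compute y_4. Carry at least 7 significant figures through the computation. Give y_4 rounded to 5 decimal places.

y_1 = g(4.040000) = 7.094257
y_2 = g(7.094257) = 6.436790
y_3 = g(6.436790) = 6.403212
y_4 = g(6.403212) = 6.403124

6.40312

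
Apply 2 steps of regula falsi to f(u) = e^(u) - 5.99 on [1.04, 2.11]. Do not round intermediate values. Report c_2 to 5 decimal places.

False-position update: c = (a·f(b) − b·f(a))/(f(b) − f(a)); replace the endpoint whose sign matches f(c).
f(1.040000) = -3.160783, f(2.110000) = 2.258241
step 1: c = 1.664105, f(c) = -0.709058 < 0 → new bracket [1.664105, 2.110000]
step 2: c = 1.770655, f(c) = -0.115303 < 0 → new bracket [1.770655, 2.110000]

1.77065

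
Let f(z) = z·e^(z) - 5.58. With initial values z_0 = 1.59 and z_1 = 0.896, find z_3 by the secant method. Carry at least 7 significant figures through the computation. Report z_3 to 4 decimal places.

f(z_0) = 2.216961, f(z_1) = -3.384993
z_2 = 0.896000 - (-3.384993)·(0.896000 - 1.590000)/(-3.384993 - (2.216961)) = 1.315351; f(z_2) = -0.678925
z_3 = 1.315351 - (-0.678925)·(1.315351 - 0.896000)/(-0.678925 - (-3.384993)) = 1.420562; f(z_3) = 0.300339

1.4206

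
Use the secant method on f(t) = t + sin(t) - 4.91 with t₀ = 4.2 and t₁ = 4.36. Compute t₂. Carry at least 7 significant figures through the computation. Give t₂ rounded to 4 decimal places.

6.9203

f(t_0) = -1.581576, f(t_1) = -1.488551
t_2 = 4.360000 - (-1.488551)·(4.360000 - 4.200000)/(-1.488551 - (-1.581576)) = 6.920262; f(t_2) = 2.605110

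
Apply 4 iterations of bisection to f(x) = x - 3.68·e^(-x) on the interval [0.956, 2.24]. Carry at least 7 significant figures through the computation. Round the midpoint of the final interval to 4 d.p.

f(0.956000) = -0.458693, f(2.240000) = 1.848233 (opposite signs)
step 1: m = 1.598000, f(m) = 0.853533 > 0 → root in [0.956000, 1.598000]
step 2: m = 1.277000, f(m) = 0.250749 > 0 → root in [0.956000, 1.277000]
step 3: m = 1.116500, f(m) = -0.088419 < 0 → root in [1.116500, 1.277000]
step 4: m = 1.196750, f(m) = 0.084747 > 0 → root in [1.116500, 1.196750]
Midpoint of [1.116500, 1.196750] = 1.156625

1.1566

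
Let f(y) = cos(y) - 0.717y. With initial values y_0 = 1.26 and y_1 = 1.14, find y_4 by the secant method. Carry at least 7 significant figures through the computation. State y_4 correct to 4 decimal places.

0.8842

f(y_0) = -0.597603, f(y_1) = -0.399785
y_2 = 1.140000 - (-0.399785)·(1.140000 - 1.260000)/(-0.399785 - (-0.597603)) = 0.897482; f(y_2) = -0.019915
y_3 = 0.897482 - (-0.019915)·(0.897482 - 1.140000)/(-0.019915 - (-0.399785)) = 0.884768; f(y_3) = -0.000910
y_4 = 0.884768 - (-0.000910)·(0.884768 - 0.897482)/(-0.000910 - (-0.019915)) = 0.884159; f(y_4) = -0.000003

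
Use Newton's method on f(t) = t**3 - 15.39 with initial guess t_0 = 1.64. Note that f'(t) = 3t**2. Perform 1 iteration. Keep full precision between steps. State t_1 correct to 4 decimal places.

t_0 = 1.640000: f = -10.979056, f' = 8.068800 → t_1 = 1.640000 - (-10.979056)/(8.068800) = 3.000680

3.0007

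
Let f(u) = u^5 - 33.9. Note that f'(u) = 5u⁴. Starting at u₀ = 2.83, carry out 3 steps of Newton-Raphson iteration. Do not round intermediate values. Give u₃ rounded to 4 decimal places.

Newton update: u ← u − f(u)/f'(u).
u_0 = 2.830000: f = 147.623216, f' = 320.712396 → u_1 = 2.830000 - (147.623216)/(320.712396) = 2.369702
u_1 = 2.369702: f = 40.825502, f' = 157.668552 → u_2 = 2.369702 - (40.825502)/(157.668552) = 2.110770
u_2 = 2.110770: f = 7.999062, f' = 99.250670 → u_3 = 2.110770 - (7.999062)/(99.250670) = 2.030175

2.0302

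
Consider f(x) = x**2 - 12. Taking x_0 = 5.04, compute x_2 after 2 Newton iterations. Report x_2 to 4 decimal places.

f'(x) = 2x
x_0 = 5.040000: f = 13.401600, f' = 10.080000 → x_1 = 5.040000 - (13.401600)/(10.080000) = 3.710476
x_1 = 3.710476: f = 1.767634, f' = 7.420952 → x_2 = 3.710476 - (1.767634)/(7.420952) = 3.472281

3.4723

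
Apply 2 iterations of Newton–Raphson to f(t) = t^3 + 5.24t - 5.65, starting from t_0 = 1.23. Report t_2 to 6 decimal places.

f'(t) = 3t^2 + 5.24
t_0 = 1.230000: f = 2.656067, f' = 9.778700 → t_1 = 1.230000 - (2.656067)/(9.778700) = 0.958382
t_1 = 0.958382: f = 0.252195, f' = 7.995490 → t_2 = 0.958382 - (0.252195)/(7.995490) = 0.926840

0.926840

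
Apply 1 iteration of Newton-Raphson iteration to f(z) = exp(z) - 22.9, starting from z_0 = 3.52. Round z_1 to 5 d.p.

f'(z) = exp(z)
z_0 = 3.520000: f = 10.884428, f' = 33.784428 → z_1 = 3.520000 - (10.884428)/(33.784428) = 3.197827

3.19783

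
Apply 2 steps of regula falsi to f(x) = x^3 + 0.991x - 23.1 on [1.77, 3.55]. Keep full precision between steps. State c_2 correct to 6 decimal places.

f(1.770000) = -15.800697, f(3.550000) = 25.156925
step 1: c = 2.456691, f(c) = -5.838472 < 0 → new bracket [2.456691, 3.550000]
step 2: c = 2.662633, f(c) = -1.584285 < 0 → new bracket [2.662633, 3.550000]

2.662633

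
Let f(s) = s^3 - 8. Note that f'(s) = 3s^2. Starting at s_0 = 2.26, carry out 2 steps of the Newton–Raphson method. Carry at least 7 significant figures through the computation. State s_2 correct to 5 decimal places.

2.00041

Newton update: s ← s − f(s)/f'(s).
s_0 = 2.260000: f = 3.543176, f' = 15.322800 → s_1 = 2.260000 - (3.543176)/(15.322800) = 2.028764
s_1 = 2.028764: f = 0.350162, f' = 12.347656 → s_2 = 2.028764 - (0.350162)/(12.347656) = 2.000406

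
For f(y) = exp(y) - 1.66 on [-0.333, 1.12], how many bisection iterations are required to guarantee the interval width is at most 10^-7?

Initial width b − a = 1.12 − -0.333 = 1.453000.
After n steps the width is (b−a)/2^n; need (b−a)/2^n ≤ 10^-7.
So n ≥ log₂(1.453000/10^-7) = log₂(14530000.0000) ≈ 23.7925.
Hence n = 24.

24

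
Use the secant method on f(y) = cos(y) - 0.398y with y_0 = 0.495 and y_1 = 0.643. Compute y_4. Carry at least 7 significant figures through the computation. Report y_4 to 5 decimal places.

1.11202

f(y_0) = 0.682959, f(y_1) = 0.544387
y_2 = 0.643000 - (0.544387)·(0.643000 - 0.495000)/(0.544387 - (0.682959)) = 1.224424; f(y_2) = -0.147833
y_3 = 1.224424 - (-0.147833)·(1.224424 - 0.643000)/(-0.147833 - (0.544387)) = 1.100253; f(y_3) = 0.015470
y_4 = 1.100253 - (0.015470)·(1.100253 - 1.224424)/(0.015470 - (-0.147833)) = 1.112016; f(y_4) = 0.000273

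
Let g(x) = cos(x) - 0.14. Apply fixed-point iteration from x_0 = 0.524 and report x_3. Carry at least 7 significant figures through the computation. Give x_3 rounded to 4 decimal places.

x_1 = g(0.524000) = 0.725825
x_2 = g(0.725825) = 0.607952
x_3 = g(0.607952) = 0.680819

0.6808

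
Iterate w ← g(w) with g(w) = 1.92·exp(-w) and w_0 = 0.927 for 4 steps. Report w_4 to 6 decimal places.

w_1 = g(0.927000) = 0.759819
w_2 = g(0.759819) = 0.898082
w_3 = g(0.898082) = 0.782112
w_4 = g(0.782112) = 0.878282

0.878282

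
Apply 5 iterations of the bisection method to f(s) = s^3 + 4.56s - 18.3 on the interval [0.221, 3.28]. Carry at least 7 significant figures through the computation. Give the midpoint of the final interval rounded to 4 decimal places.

2.0851

f(0.221000) = -17.281446, f(3.280000) = 31.944352 (opposite signs)
step 1: m = 1.750500, f(m) = -4.953750 < 0 → root in [1.750500, 3.280000]
step 2: m = 2.515250, f(m) = 9.082225 > 0 → root in [1.750500, 2.515250]
step 3: m = 2.132875, f(m) = 1.128691 > 0 → root in [1.750500, 2.132875]
step 4: m = 1.941688, f(m) = -2.125451 < 0 → root in [1.941688, 2.132875]
step 5: m = 2.037281, f(m) = -0.554231 < 0 → root in [2.037281, 2.132875]
Midpoint of [2.037281, 2.132875] = 2.085078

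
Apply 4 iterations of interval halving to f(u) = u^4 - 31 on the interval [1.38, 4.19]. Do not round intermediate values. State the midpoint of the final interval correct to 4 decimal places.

2.3459

f(1.380000) = -27.373261, f(4.190000) = 277.216647 (opposite signs)
step 1: m = 2.785000, f(m) = 29.159026 > 0 → root in [1.380000, 2.785000]
step 2: m = 2.082500, f(m) = -12.192112 < 0 → root in [2.082500, 2.785000]
step 3: m = 2.433750, f(m) = 4.083576 > 0 → root in [2.082500, 2.433750]
step 4: m = 2.258125, f(m) = -4.998888 < 0 → root in [2.258125, 2.433750]
Midpoint of [2.258125, 2.433750] = 2.345937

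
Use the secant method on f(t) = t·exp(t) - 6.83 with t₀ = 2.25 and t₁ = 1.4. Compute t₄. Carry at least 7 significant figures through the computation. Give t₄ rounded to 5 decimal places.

f(t_0) = 14.517406, f(t_1) = -1.152720
t_2 = 1.400000 - (-1.152720)·(1.400000 - 2.250000)/(-1.152720 - (14.517406)) = 1.462527; f(t_2) = -0.516480
t_3 = 1.462527 - (-0.516480)·(1.462527 - 1.400000)/(-0.516480 - (-1.152720)) = 1.513285; f(t_3) = 0.042775
t_4 = 1.513285 - (0.042775)·(1.513285 - 1.462527)/(0.042775 - (-0.516480)) = 1.509403; f(t_4) = -0.001418

1.50940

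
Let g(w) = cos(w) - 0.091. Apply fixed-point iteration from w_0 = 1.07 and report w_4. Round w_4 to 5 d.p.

0.74506

w_1 = g(1.070000) = 0.389124
w_2 = g(0.389124) = 0.834242
w_3 = g(0.834242) = 0.580740
w_4 = g(0.580740) = 0.745057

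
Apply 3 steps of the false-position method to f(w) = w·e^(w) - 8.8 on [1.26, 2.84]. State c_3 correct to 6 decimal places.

False-position update: c = (a·f(b) − b·f(a))/(f(b) − f(a)); replace the endpoint whose sign matches f(c).
f(1.260000) = -4.357969, f(2.840000) = 39.808774
step 1: c = 1.415900, f(c) = -2.966220 < 0 → new bracket [1.415900, 2.840000]
step 2: c = 1.514654, f(c) = -1.911588 < 0 → new bracket [1.514654, 2.840000]
step 3: c = 1.575380, f(c) = -1.186856 < 0 → new bracket [1.575380, 2.840000]

1.575380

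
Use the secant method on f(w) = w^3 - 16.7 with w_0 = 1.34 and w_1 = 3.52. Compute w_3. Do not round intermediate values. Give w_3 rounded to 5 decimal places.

f(w_0) = -14.293896, f(w_1) = 26.914208
w_2 = 3.520000 - (26.914208)·(3.520000 - 1.340000)/(26.914208 - (-14.293896)) = 2.096179; f(w_2) = -7.489463
w_3 = 2.096179 - (-7.489463)·(2.096179 - 3.520000)/(-7.489463 - (26.914208)) = 2.406136; f(w_3) = -2.769704

2.40614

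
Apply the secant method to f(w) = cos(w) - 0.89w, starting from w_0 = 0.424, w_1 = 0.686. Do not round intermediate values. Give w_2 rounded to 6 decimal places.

0.801333

f(w_0) = 0.534091, f(w_1) = 0.163246
w_2 = 0.686000 - (0.163246)·(0.686000 - 0.424000)/(0.163246 - (0.534091)) = 0.801333; f(w_2) = -0.017436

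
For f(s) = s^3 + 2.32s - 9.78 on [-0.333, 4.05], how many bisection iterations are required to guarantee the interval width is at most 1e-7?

26

Initial width b − a = 4.05 − -0.333 = 4.383000.
After n steps the width is (b−a)/2^n; need (b−a)/2^n ≤ 1e-7.
So n ≥ log₂(4.383000/1e-7) = log₂(43830000.0000) ≈ 25.3854.
Hence n = 26.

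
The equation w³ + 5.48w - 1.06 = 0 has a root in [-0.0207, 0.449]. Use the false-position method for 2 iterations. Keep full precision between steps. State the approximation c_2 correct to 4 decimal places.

f(-0.020700) = -1.173445, f(0.449000) = 1.491039
step 1: c = 0.186157, f(c) = -0.033409 < 0 → new bracket [0.186157, 0.449000]
step 2: c = 0.191917, f(c) = -0.001225 < 0 → new bracket [0.191917, 0.449000]

0.1919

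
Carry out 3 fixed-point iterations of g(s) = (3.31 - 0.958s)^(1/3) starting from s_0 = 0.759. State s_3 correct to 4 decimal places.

s_1 = g(0.759000) = 1.372044
s_2 = g(1.372044) = 1.258993
s_3 = g(1.258993) = 1.281368

1.2814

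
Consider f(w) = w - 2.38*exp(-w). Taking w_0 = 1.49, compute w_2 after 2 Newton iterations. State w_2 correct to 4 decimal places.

0.9336

f'(w) = 1 + 2.38*exp(-w)
w_0 = 1.490000: f = 0.953613, f' = 1.536387 → w_1 = 1.490000 - (0.953613)/(1.536387) = 0.869315
w_1 = 0.869315: f = -0.128474, f' = 1.997788 → w_2 = 0.869315 - (-0.128474)/(1.997788) = 0.933623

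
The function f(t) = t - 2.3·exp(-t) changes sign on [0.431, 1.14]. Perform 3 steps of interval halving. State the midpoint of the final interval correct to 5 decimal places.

f(0.431000) = -1.063675, f(1.140000) = 0.404416 (opposite signs)
step 1: m = 0.785500, f(m) = -0.263051 < 0 → root in [0.785500, 1.140000]
step 2: m = 0.962750, f(m) = 0.084515 > 0 → root in [0.785500, 0.962750]
step 3: m = 0.874125, f(m) = -0.085497 < 0 → root in [0.874125, 0.962750]
Midpoint of [0.874125, 0.962750] = 0.918438

0.91844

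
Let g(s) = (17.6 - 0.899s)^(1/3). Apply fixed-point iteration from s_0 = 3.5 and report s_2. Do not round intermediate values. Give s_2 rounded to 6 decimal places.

2.488488

s_1 = g(3.500000) = 2.435890
s_2 = g(2.435890) = 2.488488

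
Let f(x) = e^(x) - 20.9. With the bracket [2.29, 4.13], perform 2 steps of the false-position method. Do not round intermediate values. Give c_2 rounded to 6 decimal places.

f(2.290000) = -11.025062, f(4.130000) = 41.277923
step 1: c = 2.677858, f(c) = -6.346119 < 0 → new bracket [2.677858, 4.130000]
step 2: c = 2.871362, f(c) = -3.238940 < 0 → new bracket [2.871362, 4.130000]

2.871362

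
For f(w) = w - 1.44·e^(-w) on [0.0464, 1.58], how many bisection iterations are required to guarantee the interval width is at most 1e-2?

Initial width b − a = 1.58 − 0.0464 = 1.533600.
After n steps the width is (b−a)/2^n; need (b−a)/2^n ≤ 1e-2.
So n ≥ log₂(1.533600/1e-2) = log₂(153.3600) ≈ 7.2608.
Hence n = 8.

8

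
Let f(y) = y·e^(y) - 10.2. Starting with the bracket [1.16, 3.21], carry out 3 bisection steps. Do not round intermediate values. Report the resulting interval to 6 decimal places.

[1.672500, 1.928750]

f(1.160000) = -6.499677, f(3.210000) = 69.340867 (opposite signs)
step 1: m = 2.185000, f(m) = 9.226067 > 0 → root in [1.160000, 2.185000]
step 2: m = 1.672500, f(m) = -1.293160 < 0 → root in [1.672500, 2.185000]
step 3: m = 1.928750, f(m) = 3.071543 > 0 → root in [1.672500, 1.928750]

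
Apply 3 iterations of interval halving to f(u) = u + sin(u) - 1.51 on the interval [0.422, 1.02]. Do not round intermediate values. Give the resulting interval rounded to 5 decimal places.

[0.72100, 0.79575]

f(0.422000) = -0.678414, f(1.020000) = 0.362108 (opposite signs)
step 1: m = 0.721000, f(m) = -0.128864 < 0 → root in [0.721000, 1.020000]
step 2: m = 0.870500, f(m) = 0.125151 > 0 → root in [0.721000, 0.870500]
step 3: m = 0.795750, f(m) = 0.000139 > 0 → root in [0.721000, 0.795750]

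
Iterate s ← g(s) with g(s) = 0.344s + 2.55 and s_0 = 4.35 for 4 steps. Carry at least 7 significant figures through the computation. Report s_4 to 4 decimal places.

s_1 = g(4.350000) = 4.046400
s_2 = g(4.046400) = 3.941962
s_3 = g(3.941962) = 3.906035
s_4 = g(3.906035) = 3.893676

3.8937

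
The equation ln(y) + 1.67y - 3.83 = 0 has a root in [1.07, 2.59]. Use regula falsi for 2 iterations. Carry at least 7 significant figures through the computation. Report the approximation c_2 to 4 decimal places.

f(1.070000) = -1.975441, f(2.590000) = 1.446958
step 1: c = 1.947358, f(c) = 0.088562 > 0 → new bracket [1.070000, 1.947358]
step 2: c = 1.909713, f(c) = 0.006173 > 0 → new bracket [1.070000, 1.909713]

1.9097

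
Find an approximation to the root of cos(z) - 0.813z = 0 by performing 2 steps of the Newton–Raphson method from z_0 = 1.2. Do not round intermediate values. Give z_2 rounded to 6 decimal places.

f'(z) = -sin(z) - 0.813
z_0 = 1.200000: f = -0.613242, f' = -1.745039 → z_1 = 1.200000 - (-0.613242)/(-1.745039) = 0.848580
z_1 = 0.848580: f = -0.028846, f' = -1.563342 → z_2 = 0.848580 - (-0.028846)/(-1.563342) = 0.830128

0.830128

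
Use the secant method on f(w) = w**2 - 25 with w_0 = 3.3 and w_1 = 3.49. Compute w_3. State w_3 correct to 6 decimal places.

4.935627

f(w_0) = -14.110000, f(w_1) = -12.819900
w_2 = 3.490000 - (-12.819900)·(3.490000 - 3.300000)/(-12.819900 - (-14.110000)) = 5.378056; f(w_2) = 3.923486
w_3 = 5.378056 - (3.923486)·(5.378056 - 3.490000)/(3.923486 - (-12.819900)) = 4.935627; f(w_3) = -0.639587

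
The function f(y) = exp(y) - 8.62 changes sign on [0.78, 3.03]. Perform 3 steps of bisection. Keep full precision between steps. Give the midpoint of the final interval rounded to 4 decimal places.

f(0.780000) = -6.438528, f(3.030000) = 12.077233 (opposite signs)
step 1: m = 1.905000, f(m) = -1.900592 < 0 → root in [1.905000, 3.030000]
step 2: m = 2.467500, f(m) = 3.172928 > 0 → root in [1.905000, 2.467500]
step 3: m = 2.186250, f(m) = 0.281769 > 0 → root in [1.905000, 2.186250]
Midpoint of [1.905000, 2.186250] = 2.045625

2.0456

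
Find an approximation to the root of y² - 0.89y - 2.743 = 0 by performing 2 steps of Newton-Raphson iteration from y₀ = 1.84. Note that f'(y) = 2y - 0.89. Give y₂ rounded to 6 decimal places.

2.160326

Newton update: y ← y − f(y)/f'(y).
y_0 = 1.840000: f = -0.995000, f' = 2.790000 → y_1 = 1.840000 - (-0.995000)/(2.790000) = 2.196631
y_1 = 2.196631: f = 0.127186, f' = 3.503262 → y_2 = 2.196631 - (0.127186)/(3.503262) = 2.160326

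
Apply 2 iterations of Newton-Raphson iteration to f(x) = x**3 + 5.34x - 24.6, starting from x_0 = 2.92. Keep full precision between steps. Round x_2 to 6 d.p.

2.310174

Newton update: x ← x − f(x)/f'(x).
f'(x) = 3x**2 + 5.34
x_0 = 2.920000: f = 15.889888, f' = 30.919200 → x_1 = 2.920000 - (15.889888)/(30.919200) = 2.406083
x_1 = 2.406083: f = 2.177875, f' = 22.707713 → x_2 = 2.406083 - (2.177875)/(22.707713) = 2.310174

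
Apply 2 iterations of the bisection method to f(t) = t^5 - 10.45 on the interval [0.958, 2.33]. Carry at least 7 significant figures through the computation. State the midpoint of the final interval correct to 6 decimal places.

f(0.958000) = -9.643085, f(2.330000) = 58.221986 (opposite signs)
step 1: m = 1.644000, f(m) = 1.559061 > 0 → root in [0.958000, 1.644000]
step 2: m = 1.301000, f(m) = -6.722768 < 0 → root in [1.301000, 1.644000]
Midpoint of [1.301000, 1.644000] = 1.472500

1.472500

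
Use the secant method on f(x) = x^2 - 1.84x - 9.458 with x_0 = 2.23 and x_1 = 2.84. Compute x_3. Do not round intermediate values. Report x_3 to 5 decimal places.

3.96381

f(x_0) = -8.588300, f(x_1) = -6.618000
x_2 = 2.840000 - (-6.618000)·(2.840000 - 2.230000)/(-6.618000 - (-8.588300)) = 4.888916; f(x_2) = 5.447897
x_3 = 4.888916 - (5.447897)·(4.888916 - 2.840000)/(5.447897 - (-6.618000)) = 3.963806; f(x_3) = -1.039645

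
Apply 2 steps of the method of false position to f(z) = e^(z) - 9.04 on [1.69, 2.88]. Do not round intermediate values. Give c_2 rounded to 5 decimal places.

False-position update: c = (a·f(b) − b·f(a))/(f(b) − f(a)); replace the endpoint whose sign matches f(c).
f(1.690000) = -3.620519, f(2.880000) = 8.774273
step 1: c = 2.037599, f(c) = -1.367833 < 0 → new bracket [2.037599, 2.880000]
step 2: c = 2.151211, f(c) = -0.444739 < 0 → new bracket [2.151211, 2.880000]

2.15121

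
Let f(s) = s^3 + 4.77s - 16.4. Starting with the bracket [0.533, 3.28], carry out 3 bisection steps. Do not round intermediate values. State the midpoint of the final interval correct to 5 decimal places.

2.07819

f(0.533000) = -13.706171, f(3.280000) = 34.533152 (opposite signs)
step 1: m = 1.906500, f(m) = -0.376359 < 0 → root in [1.906500, 3.280000]
step 2: m = 2.593250, f(m) = 13.409268 > 0 → root in [1.906500, 2.593250]
step 3: m = 2.249875, f(m) = 5.720630 > 0 → root in [1.906500, 2.249875]
Midpoint of [1.906500, 2.249875] = 2.078187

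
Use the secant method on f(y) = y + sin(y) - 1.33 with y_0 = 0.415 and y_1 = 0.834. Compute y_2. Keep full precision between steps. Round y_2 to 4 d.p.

Secant update: y_(k+1) = y_k − f(y_k)·(y_k − y_(k-1))/(f(y_k) − f(y_(k-1))).
f(y_0) = -0.511810, f(y_1) = 0.244625
y_2 = 0.834000 - (0.244625)·(0.834000 - 0.415000)/(0.244625 - (-0.511810)) = 0.698499; f(y_2) = 0.011568

0.6985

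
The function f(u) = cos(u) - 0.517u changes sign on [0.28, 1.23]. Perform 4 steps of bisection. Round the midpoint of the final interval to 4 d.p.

f(0.280000) = 0.816295, f(1.230000) = -0.301672 (opposite signs)
step 1: m = 0.755000, f(m) = 0.337937 > 0 → root in [0.755000, 1.230000]
step 2: m = 0.992500, f(m) = 0.033476 > 0 → root in [0.992500, 1.230000]
step 3: m = 1.111250, f(m) = -0.130975 < 0 → root in [0.992500, 1.111250]
step 4: m = 1.051875, f(m) = -0.047876 < 0 → root in [0.992500, 1.051875]
Midpoint of [0.992500, 1.051875] = 1.022187

1.0222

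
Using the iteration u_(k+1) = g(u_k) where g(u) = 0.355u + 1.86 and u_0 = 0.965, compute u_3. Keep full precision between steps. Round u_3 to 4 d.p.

2.7979

u_1 = g(0.965000) = 2.202575
u_2 = g(2.202575) = 2.641914
u_3 = g(2.641914) = 2.797880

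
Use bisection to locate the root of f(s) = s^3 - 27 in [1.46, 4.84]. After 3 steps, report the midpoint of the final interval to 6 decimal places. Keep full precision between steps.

f(1.460000) = -23.887864, f(4.840000) = 86.379904 (opposite signs)
step 1: m = 3.150000, f(m) = 4.255875 > 0 → root in [1.460000, 3.150000]
step 2: m = 2.305000, f(m) = -14.753477 < 0 → root in [2.305000, 3.150000]
step 3: m = 2.727500, f(m) = -6.709429 < 0 → root in [2.727500, 3.150000]
Midpoint of [2.727500, 3.150000] = 2.938750

2.938750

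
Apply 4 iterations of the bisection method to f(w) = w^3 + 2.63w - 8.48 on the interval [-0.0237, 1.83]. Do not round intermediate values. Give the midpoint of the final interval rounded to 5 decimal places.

f(-0.023700) = -8.542344, f(1.830000) = 2.461387 (opposite signs)
step 1: m = 0.903150, f(m) = -5.368034 < 0 → root in [0.903150, 1.830000]
step 2: m = 1.366575, f(m) = -2.333792 < 0 → root in [1.366575, 1.830000]
step 3: m = 1.598288, f(m) = -0.193642 < 0 → root in [1.598288, 1.830000]
step 4: m = 1.714144, f(m) = 1.064847 > 0 → root in [1.598288, 1.714144]
Midpoint of [1.598288, 1.714144] = 1.656216

1.65622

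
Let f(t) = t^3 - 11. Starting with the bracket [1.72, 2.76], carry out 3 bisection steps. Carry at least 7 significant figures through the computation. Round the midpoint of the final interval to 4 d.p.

f(1.720000) = -5.911552, f(2.760000) = 10.024576 (opposite signs)
step 1: m = 2.240000, f(m) = 0.239424 > 0 → root in [1.720000, 2.240000]
step 2: m = 1.980000, f(m) = -3.237608 < 0 → root in [1.980000, 2.240000]
step 3: m = 2.110000, f(m) = -1.606069 < 0 → root in [2.110000, 2.240000]
Midpoint of [2.110000, 2.240000] = 2.175000

2.1750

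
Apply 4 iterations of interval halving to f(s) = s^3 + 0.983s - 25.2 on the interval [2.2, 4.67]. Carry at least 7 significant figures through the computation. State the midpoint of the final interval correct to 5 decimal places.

2.89469

f(2.200000) = -12.389400, f(4.670000) = 81.238173 (opposite signs)
step 1: m = 3.435000, f(m) = 18.706943 > 0 → root in [2.200000, 3.435000]
step 2: m = 2.817500, f(m) = -0.064220 < 0 → root in [2.817500, 3.435000]
step 3: m = 3.126250, f(m) = 8.427318 > 0 → root in [2.817500, 3.126250]
step 4: m = 2.971875, f(m) = 3.969075 > 0 → root in [2.817500, 2.971875]
Midpoint of [2.817500, 2.971875] = 2.894687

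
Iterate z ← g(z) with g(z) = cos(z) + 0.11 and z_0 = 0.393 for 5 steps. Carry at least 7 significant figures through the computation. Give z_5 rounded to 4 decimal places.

0.8661

z_1 = g(0.393000) = 1.033764
z_2 = g(1.033764) = 0.621588
z_3 = g(0.621588) = 0.922955
z_4 = g(0.922955) = 0.713467
z_5 = g(0.713467) = 0.866098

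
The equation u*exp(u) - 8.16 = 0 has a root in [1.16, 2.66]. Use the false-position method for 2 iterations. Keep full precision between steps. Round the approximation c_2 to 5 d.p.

False-position update: c = (a·f(b) − b·f(a))/(f(b) − f(a)); replace the endpoint whose sign matches f(c).
f(1.160000) = -4.459677, f(2.660000) = 29.868129
step 1: c = 1.354872, f(c) = -2.908161 < 0 → new bracket [1.354872, 2.660000]
step 2: c = 1.470673, f(c) = -1.759396 < 0 → new bracket [1.470673, 2.660000]

1.47067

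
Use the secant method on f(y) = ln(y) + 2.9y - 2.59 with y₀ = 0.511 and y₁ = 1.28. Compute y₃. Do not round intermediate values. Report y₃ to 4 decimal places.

0.9203

f(y_0) = -1.779486, f(y_1) = 1.368860
y_2 = 1.280000 - (1.368860)·(1.280000 - 0.511000)/(1.368860 - (-1.779486)) = 0.945649; f(y_2) = 0.096497
y_3 = 0.945649 - (0.096497)·(0.945649 - 1.280000)/(0.096497 - (1.368860)) = 0.920291; f(y_3) = -0.004221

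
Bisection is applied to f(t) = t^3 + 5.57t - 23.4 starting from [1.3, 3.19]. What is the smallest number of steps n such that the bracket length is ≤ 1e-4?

Initial width b − a = 3.19 − 1.3 = 1.890000.
After n steps the width is (b−a)/2^n; need (b−a)/2^n ≤ 1e-4.
So n ≥ log₂(1.890000/1e-4) = log₂(18900.0000) ≈ 14.2061.
Hence n = 15.

15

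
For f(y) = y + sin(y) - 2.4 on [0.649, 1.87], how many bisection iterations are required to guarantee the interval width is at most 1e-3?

Initial width b − a = 1.87 − 0.649 = 1.221000.
After n steps the width is (b−a)/2^n; need (b−a)/2^n ≤ 1e-3.
So n ≥ log₂(1.221000/1e-3) = log₂(1221.0000) ≈ 10.2538.
Hence n = 11.

11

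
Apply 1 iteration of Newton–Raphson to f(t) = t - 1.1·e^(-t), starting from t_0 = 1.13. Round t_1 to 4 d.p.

Newton update: t ← t − f(t)/f'(t).
f'(t) = 1 + 1.1·e^(-t)
t_0 = 1.130000: f = 0.774663, f' = 1.355337 → t_1 = 1.130000 - (0.774663)/(1.355337) = 0.558435

0.5584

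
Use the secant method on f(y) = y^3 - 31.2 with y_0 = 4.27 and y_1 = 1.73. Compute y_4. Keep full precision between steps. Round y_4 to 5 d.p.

f(y_0) = 46.654483, f(y_1) = -26.022283
y_2 = 1.730000 - (-26.022283)·(1.730000 - 4.270000)/(-26.022283 - (46.654483)) = 2.639460; f(y_2) = -12.811548
y_3 = 2.639460 - (-12.811548)·(2.639460 - 1.730000)/(-12.811548 - (-26.022283)) = 3.521439; f(y_3) = 12.467706
y_4 = 3.521439 - (12.467706)·(3.521439 - 2.639460)/(12.467706 - (-12.811548)) = 3.086447; f(y_4) = -1.798014

3.08645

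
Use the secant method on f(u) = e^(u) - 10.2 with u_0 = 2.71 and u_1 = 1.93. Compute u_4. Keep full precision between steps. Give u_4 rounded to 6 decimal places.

f(u_0) = 4.829276, f(u_1) = -3.310490
u_2 = 1.930000 - (-3.310490)·(1.930000 - 2.710000)/(-3.310490 - (4.829276)) = 2.247231; f(u_2) = -0.738504
u_3 = 2.247231 - (-0.738504)·(2.247231 - 1.930000)/(-0.738504 - (-3.310490)) = 2.338318; f(u_3) = 0.163791
u_4 = 2.338318 - (0.163791)·(2.338318 - 2.247231)/(0.163791 - (-0.738504)) = 2.321783; f(u_4) = -0.006164

2.321783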